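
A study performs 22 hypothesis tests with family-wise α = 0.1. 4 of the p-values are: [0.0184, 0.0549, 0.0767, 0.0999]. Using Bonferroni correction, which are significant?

Bonferroni α = 0.1/22 = 0.00455. None of the given p-values are significant.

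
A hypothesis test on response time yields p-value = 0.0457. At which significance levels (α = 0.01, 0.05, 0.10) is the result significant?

p = 0.0457. Significant at: α = 0.05, 0.1.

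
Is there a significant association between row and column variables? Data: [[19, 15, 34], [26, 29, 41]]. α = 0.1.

χ² = 1.459. df = 2, critical = 4.605. Fail to reject H₀. No evidence of dependence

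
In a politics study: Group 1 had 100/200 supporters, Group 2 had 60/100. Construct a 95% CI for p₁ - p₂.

p̂₁ = 0.5, p̂₂ = 0.6. Difference = -0.1. CI = (-0.218, 0.018)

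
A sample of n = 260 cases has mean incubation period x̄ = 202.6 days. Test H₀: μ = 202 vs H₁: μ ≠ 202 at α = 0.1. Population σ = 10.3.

z = (x̄ - μ₀)/(σ/√n) = (202.6 - 202)/(10.3/√260) = 0.939. Critical value: ±1.645. Since |0.939| ≤ 1.645, Fail to reject H₀.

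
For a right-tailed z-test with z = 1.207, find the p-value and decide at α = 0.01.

p = P(Z > 1.207) = 1 - Φ(1.207) ≈ 0.1137. Since p ≥ 0.01, fail to reject H₀ (not significant) at α = 0.01.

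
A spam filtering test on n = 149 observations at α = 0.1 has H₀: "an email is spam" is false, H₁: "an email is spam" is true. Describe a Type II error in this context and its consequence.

Type II error: failing to reject H₀ when it is false — concluding that an email is spam is not supported when in fact it is. Consequence: a spam email lands in the inbox.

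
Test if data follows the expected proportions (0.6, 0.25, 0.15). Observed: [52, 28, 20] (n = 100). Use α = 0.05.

Expected: [60.0, 25.0, 15.0]. χ² = 3.093. df = 2, critical = 5.991. Fail to reject H₀.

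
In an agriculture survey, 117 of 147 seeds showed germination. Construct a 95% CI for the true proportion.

p̂ = 0.796. CI = p̂ ± z*√(p̂(1-p̂)/n) = (0.731, 0.861)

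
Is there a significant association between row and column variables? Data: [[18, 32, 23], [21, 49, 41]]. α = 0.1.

χ² = 1.058. df = 2, critical = 4.605. Fail to reject H₀. No evidence of dependence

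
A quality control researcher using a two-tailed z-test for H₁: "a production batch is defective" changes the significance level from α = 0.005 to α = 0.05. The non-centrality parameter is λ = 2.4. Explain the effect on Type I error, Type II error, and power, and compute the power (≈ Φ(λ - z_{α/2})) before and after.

Increasing α from 0.005 to 0.05:
• Type I error rate increases (α is the Type I rate by definition).
• Critical value moves from z_{α/2} = 2.807 to 1.96, so power = Φ(λ - z_{α/2}) goes from Φ(2.4 - 2.807) = 0.342 to Φ(2.4 - 1.96) = 0.67.
• Type II error rate β = 1 - power therefore decreases (0.658 → 0.33).
Appropriate when false negatives are costly — here, shipping a defective batch — faulty products reach customers.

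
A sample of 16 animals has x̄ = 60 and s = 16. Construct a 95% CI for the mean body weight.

CI = x̄ ± t*(s/√n) = 60 ± 2.131(16/√16) = (51.48, 68.52)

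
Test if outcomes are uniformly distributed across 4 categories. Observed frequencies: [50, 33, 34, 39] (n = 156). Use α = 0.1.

Expected = 39 each. χ² = Σ(O-E)²/E = 4.667. df = 3, critical value = 6.251. Fail to reject H₀.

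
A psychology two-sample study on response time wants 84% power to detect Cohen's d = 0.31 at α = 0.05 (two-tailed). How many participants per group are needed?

z_{α/2} = 1.96, z_β = Φ⁻¹(0.84) = 0.994. For small effect (d = 0.31): n per group = 2(z_{α/2} + z_β)²/d² = 2(1.96 + 0.994)²/0.31² = 181.6 → 182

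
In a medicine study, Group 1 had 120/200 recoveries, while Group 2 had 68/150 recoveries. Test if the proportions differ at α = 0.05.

p̂₁ = 0.6, p̂₂ = 0.453, pooled p̂ = 0.537. z = 2.723. Critical: ±1.96. Reject H₀.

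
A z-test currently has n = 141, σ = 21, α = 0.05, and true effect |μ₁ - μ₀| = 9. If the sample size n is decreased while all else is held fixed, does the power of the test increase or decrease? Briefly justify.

Power decreases: a smaller n inflates the standard error σ/√n, pulling the sampling distribution under H₁ back toward the critical value.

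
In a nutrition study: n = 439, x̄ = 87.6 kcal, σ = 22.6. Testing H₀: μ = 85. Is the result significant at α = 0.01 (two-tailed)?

z = (87.6 - 85)/(22.6/√439) = 2.41. Since |z| ≤ 2.576, not significant at α = 0.01.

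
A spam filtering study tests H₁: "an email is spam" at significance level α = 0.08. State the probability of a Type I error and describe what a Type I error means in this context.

P(Type I error) = α = 0.08. A Type I error is rejecting H₀ when H₀ is actually true (false positive) — here, concluding that an email is spam when in fact this is not the case. Consequence: a legitimate email is sent to the spam folder and the user misses it.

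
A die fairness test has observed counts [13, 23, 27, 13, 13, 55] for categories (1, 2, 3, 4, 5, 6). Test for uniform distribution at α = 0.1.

Expected = 24 each. χ² = Σ(O-E)²/E = 55.583. df = 5, critical value = 9.236. Reject H₀.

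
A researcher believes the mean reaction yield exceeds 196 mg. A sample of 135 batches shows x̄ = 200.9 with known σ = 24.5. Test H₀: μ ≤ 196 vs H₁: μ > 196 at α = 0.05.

z = 2.324. Critical value: 1.645. Reject H₀.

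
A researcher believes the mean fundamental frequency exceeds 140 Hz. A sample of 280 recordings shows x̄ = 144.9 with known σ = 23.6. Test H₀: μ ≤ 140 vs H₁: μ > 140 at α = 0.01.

z = 3.474. Critical value: 2.33. Reject H₀.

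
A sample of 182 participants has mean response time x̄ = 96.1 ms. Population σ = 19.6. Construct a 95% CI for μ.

CI = x̄ ± z*(σ/√n) = 96.1 ± 1.96(19.6/√182) = 96.1 ± 2.85 = (93.25, 98.95)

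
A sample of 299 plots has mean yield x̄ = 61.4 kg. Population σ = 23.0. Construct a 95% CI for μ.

CI = x̄ ± z*(σ/√n) = 61.4 ± 1.96(23.0/√299) = 61.4 ± 2.61 = (58.79, 64.01)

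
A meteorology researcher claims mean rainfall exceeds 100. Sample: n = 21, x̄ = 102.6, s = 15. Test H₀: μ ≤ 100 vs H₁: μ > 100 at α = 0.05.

t = (102.6 - 100)/(15/√21) = 0.794, df = 20. Critical t = 1.725. Fail to reject H₀.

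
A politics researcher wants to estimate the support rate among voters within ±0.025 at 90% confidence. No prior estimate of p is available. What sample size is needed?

Conservative approach: use p = 0.5 (maximizes p(1-p) = 0.25). n = z²(0.25)/E² = 1.645²×0.25/0.025² = 1082.4 → n = 1083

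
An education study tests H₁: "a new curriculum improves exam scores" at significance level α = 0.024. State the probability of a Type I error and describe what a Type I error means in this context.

P(Type I error) = α = 0.024. A Type I error is rejecting H₀ when H₀ is actually true (false positive) — here, concluding that a new curriculum improves exam scores when in fact this is not the case. Consequence: adopting a curriculum that gives no real benefit — disruption for nothing.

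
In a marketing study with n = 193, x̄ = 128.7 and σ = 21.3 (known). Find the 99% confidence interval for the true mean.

CI = x̄ ± z*(σ/√n) = 128.7 ± 2.576(21.3/√193) = 128.7 ± 3.95 = (124.75, 132.65)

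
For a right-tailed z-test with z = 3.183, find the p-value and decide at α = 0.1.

p = P(Z > 3.183) = 1 - Φ(3.183) ≈ 0.0007. Since p < 0.1, reject H₀ (significant) at α = 0.1.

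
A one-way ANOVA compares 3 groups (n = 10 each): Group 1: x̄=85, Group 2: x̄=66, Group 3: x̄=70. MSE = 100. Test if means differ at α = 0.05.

Grand mean = 73.67. SS_between = 2006.67, MS_between = 1003.33. F = 10.033, F_crit ≈ 3.354. Reject H₀.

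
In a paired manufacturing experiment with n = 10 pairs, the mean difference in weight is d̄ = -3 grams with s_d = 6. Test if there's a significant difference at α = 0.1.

t = d̄/(s_d/√n) = -3/(6/√10) = -1.581. df = 9, critical t = ±1.833. Fail to reject H₀.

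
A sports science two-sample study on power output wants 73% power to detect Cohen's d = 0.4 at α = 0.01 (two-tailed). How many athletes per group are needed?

z_{α/2} = 2.576, z_β = Φ⁻¹(0.73) = 0.613. For small effect (d = 0.4): n per group = 2(z_{α/2} + z_β)²/d² = 2(2.576 + 0.613)²/0.4² = 127.1 → 128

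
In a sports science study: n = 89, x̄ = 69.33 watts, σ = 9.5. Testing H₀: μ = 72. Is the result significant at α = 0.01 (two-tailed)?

z = (69.33 - 72)/(9.5/√89) = -2.651. Since |z| > 2.576, significant at α = 0.01.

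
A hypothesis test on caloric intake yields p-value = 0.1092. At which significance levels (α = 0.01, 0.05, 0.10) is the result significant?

p = 0.1092. Not significant at any of the given levels.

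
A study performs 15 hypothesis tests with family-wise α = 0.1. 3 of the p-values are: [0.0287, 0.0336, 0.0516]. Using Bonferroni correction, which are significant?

Bonferroni α = 0.1/15 = 0.00667. None of the given p-values are significant.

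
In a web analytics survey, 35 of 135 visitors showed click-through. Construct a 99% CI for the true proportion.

p̂ = 0.259. CI = p̂ ± z*√(p̂(1-p̂)/n) = (0.162, 0.356)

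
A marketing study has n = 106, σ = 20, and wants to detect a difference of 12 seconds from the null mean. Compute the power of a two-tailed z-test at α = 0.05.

SE = σ/√n = 20/√106 = 1.943. Non-centrality λ = d/SE = 12/1.943 = 6.177. Power ≈ Φ(λ - z_{α/2}) = Φ(6.177 - 1.96) = Φ(4.217) = 1.0.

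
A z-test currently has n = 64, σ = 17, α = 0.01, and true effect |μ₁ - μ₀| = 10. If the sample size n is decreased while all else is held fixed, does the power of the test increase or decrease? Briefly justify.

Power decreases: a smaller n inflates the standard error σ/√n, pulling the sampling distribution under H₁ back toward the critical value.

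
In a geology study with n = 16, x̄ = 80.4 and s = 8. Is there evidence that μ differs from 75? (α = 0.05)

t = (x̄ - μ₀)/(s/√n) = (80.4 - 75)/(8/√16) = 2.7. df = 15, critical t = ±2.131. Reject H₀.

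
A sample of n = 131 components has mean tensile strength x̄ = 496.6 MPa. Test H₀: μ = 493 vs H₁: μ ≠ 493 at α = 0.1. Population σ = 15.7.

z = (x̄ - μ₀)/(σ/√n) = (496.6 - 493)/(15.7/√131) = 2.624. Critical value: ±1.645. Since |2.624| > 1.645, Reject H₀.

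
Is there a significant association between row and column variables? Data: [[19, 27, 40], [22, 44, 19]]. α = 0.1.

χ² = 11.759. df = 2, critical = 4.605. Reject H₀. Variables are dependent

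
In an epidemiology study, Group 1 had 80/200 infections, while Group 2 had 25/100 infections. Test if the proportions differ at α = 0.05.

p̂₁ = 0.4, p̂₂ = 0.25, pooled p̂ = 0.35. z = 2.568. Critical: ±1.96. Reject H₀.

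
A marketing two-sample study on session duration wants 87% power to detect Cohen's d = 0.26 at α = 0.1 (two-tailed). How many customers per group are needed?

z_{α/2} = 1.645, z_β = Φ⁻¹(0.87) = 1.126. For small effect (d = 0.26): n per group = 2(z_{α/2} + z_β)²/d² = 2(1.645 + 1.126)²/0.26² = 227.2 → 228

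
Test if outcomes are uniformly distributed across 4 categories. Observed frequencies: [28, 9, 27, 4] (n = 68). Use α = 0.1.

Expected = 17 each. χ² = Σ(O-E)²/E = 26.706. df = 3, critical value = 6.251. Reject H₀.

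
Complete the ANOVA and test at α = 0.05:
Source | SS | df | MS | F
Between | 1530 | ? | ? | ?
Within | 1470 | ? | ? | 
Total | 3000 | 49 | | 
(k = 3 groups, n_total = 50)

df_between = 2, df_within = 47. MS_between = 765.0, MS_within = 31.28. F = 24.459, F_crit ≈ 3.195. Reject H₀.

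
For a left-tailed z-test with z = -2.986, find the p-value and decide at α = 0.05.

p = P(Z < -2.986) = Φ(-2.986) ≈ 0.0014. Since p < 0.05, reject H₀ (significant) at α = 0.05.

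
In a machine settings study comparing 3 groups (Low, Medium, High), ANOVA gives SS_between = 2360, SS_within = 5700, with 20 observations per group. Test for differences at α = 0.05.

df_between = 2, df_within = 57. F = MS_between/MS_within = 1180.0/100.0 = 11.8. F_crit ≈ 3.159. Reject H₀. At least one mean differs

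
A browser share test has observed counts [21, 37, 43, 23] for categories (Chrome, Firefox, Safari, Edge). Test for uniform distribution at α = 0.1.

Expected = 31 each. χ² = Σ(O-E)²/E = 11.097. df = 3, critical value = 6.251. Reject H₀.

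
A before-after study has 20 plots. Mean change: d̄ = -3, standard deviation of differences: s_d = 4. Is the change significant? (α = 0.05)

t = d̄/(s_d/√n) = -3/(4/√20) = -3.354. df = 19, critical t = ±2.093. Reject H₀.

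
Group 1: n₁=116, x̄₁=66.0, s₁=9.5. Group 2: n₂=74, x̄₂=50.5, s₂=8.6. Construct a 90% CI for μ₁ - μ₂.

Difference = 15.5. SE = √(9.5²/116 + 8.6²/74) = 1.333. CI = (13.31, 17.69)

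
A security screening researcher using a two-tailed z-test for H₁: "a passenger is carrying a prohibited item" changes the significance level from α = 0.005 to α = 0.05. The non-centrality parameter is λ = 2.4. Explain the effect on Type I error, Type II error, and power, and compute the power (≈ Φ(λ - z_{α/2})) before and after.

Increasing α from 0.005 to 0.05:
• Type I error rate increases (α is the Type I rate by definition).
• Critical value moves from z_{α/2} = 2.807 to 1.96, so power = Φ(λ - z_{α/2}) goes from Φ(2.4 - 2.807) = 0.342 to Φ(2.4 - 1.96) = 0.67.
• Type II error rate β = 1 - power therefore decreases (0.658 → 0.33).
Appropriate when false negatives are costly — here, letting a prohibited item through — security breach.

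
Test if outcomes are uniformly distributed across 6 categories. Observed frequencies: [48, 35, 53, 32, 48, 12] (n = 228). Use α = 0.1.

Expected = 38 each. χ² = Σ(O-E)²/E = 30.158. df = 5, critical value = 9.236. Reject H₀.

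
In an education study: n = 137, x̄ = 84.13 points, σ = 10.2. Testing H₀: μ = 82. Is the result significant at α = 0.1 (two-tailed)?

z = (84.13 - 82)/(10.2/√137) = 2.444. Since |z| > 1.645, significant at α = 0.1.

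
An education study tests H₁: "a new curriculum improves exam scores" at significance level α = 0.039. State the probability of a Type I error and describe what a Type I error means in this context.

P(Type I error) = α = 0.039. A Type I error is rejecting H₀ when H₀ is actually true (false positive) — here, concluding that a new curriculum improves exam scores when in fact this is not the case. Consequence: adopting a curriculum that gives no real benefit — disruption for nothing.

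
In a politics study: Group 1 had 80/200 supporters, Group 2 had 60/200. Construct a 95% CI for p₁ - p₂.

p̂₁ = 0.4, p̂₂ = 0.3. Difference = 0.1. CI = (0.007, 0.193)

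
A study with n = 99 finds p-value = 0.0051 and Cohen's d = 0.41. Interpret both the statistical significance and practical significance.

Statistically significant (p = 0.0051 < 0.05). Cohen's d = 0.41 indicates a small effect size. Both statistical and practical significance should be considered.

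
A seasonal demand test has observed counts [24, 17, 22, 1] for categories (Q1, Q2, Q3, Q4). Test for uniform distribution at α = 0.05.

Expected = 16 each. χ² = Σ(O-E)²/E = 20.375. df = 3, critical value = 7.815. Reject H₀.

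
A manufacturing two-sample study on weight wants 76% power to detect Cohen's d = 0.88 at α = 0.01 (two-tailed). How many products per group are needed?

z_{α/2} = 2.576, z_β = Φ⁻¹(0.76) = 0.706. For large effect (d = 0.88): n per group = 2(z_{α/2} + z_β)²/d² = 2(2.576 + 0.706)²/0.88² = 27.8 → 28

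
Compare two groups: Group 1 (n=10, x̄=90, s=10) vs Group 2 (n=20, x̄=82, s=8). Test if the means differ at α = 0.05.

Pooled sp = 8.69. t = 2.376, df = 28. Critical t = ±2.048. Reject H₀.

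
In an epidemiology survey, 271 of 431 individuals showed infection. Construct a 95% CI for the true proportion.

p̂ = 0.629. CI = p̂ ± z*√(p̂(1-p̂)/n) = (0.583, 0.674)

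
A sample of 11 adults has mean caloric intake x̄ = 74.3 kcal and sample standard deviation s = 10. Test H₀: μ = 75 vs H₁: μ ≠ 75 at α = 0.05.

t = (x̄ - μ₀)/(s/√n) = (74.3 - 75)/(10/√11) = -0.232. df = 10, critical t = ±2.228. Fail to reject H₀.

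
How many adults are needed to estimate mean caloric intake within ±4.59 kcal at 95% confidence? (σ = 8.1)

n = (z*σ/E)² = (1.96×8.1/4.59)² = 12.0 → n = 12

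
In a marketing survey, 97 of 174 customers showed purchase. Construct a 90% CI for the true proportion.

p̂ = 0.557. CI = p̂ ± z*√(p̂(1-p̂)/n) = (0.496, 0.619)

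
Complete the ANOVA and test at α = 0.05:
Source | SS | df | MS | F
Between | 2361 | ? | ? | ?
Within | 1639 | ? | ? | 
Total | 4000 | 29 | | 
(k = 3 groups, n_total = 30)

df_between = 2, df_within = 27. MS_between = 1180.5, MS_within = 60.7. F = 19.447, F_crit ≈ 3.354. Reject H₀.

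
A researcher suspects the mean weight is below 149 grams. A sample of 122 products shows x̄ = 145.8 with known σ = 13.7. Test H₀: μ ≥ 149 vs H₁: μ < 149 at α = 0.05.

z = -2.58. Critical value: -1.645. Reject H₀.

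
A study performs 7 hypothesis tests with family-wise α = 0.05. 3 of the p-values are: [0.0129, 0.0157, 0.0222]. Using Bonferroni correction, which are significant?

Bonferroni α = 0.05/7 = 0.00714. None of the given p-values are significant.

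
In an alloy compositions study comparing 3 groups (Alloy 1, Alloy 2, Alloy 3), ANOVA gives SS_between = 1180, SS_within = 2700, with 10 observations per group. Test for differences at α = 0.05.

df_between = 2, df_within = 27. F = MS_between/MS_within = 590.0/100.0 = 5.9. F_crit ≈ 3.354. Reject H₀. At least one mean differs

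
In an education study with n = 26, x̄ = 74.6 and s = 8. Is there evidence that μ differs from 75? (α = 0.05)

t = (x̄ - μ₀)/(s/√n) = (74.6 - 75)/(8/√26) = -0.255. df = 25, critical t = ±2.06. Fail to reject H₀.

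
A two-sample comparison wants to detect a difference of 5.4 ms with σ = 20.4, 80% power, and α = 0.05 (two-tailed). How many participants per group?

n per group = 2(z_α/2 + z_β)²σ²/d² = 2×(1.96 + 0.84)²×20.4²/5.4² = 223.8 → n = 224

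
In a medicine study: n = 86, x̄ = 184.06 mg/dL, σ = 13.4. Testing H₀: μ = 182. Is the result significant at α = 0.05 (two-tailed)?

z = (184.06 - 182)/(13.4/√86) = 1.426. Since |z| ≤ 1.96, not significant at α = 0.05.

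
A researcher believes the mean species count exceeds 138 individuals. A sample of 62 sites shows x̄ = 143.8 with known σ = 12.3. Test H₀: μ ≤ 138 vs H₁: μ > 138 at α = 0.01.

z = 3.713. Critical value: 2.33. Reject H₀.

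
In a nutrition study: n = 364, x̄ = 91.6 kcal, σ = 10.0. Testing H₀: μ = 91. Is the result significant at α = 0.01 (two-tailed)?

z = (91.6 - 91)/(10.0/√364) = 1.145. Since |z| ≤ 2.576, not significant at α = 0.01.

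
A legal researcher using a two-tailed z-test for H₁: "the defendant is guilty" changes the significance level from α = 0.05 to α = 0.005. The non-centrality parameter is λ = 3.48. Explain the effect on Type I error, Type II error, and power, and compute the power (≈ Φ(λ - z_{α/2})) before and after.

Decreasing α from 0.05 to 0.005:
• Type I error rate decreases (α is the Type I rate by definition).
• Critical value moves from z_{α/2} = 1.96 to 2.807, so power = Φ(λ - z_{α/2}) goes from Φ(3.48 - 1.96) = 0.936 to Φ(3.48 - 2.807) = 0.75.
• Type II error rate β = 1 - power therefore increases (0.064 → 0.25).
Appropriate when false positives are costly — here, convicting an innocent person.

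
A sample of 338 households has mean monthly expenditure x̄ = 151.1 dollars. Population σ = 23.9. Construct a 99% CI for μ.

CI = x̄ ± z*(σ/√n) = 151.1 ± 2.576(23.9/√338) = 151.1 ± 3.35 = (147.75, 154.45)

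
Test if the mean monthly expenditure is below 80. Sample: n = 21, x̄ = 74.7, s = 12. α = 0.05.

t = (74.7 - 80)/(12/√21) = -2.024, df = 20. Critical t = -1.725. Reject H₀.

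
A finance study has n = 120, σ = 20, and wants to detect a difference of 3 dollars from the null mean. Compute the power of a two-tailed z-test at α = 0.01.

SE = σ/√n = 20/√120 = 1.826. Non-centrality λ = d/SE = 3/1.826 = 1.643. Power ≈ Φ(λ - z_{α/2}) = Φ(1.643 - 2.576) = Φ(-0.933) = 0.175.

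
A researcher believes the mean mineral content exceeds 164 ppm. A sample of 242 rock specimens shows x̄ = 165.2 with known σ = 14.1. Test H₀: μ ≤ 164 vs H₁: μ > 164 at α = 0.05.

z = 1.324. Critical value: 1.645. Fail to reject H₀.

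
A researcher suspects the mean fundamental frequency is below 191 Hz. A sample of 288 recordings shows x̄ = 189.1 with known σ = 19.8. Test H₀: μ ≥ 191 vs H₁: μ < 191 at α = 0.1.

z = -1.628. Critical value: -1.28. Reject H₀.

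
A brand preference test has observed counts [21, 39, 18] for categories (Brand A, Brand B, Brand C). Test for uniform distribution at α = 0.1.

Expected = 26 each. χ² = Σ(O-E)²/E = 9.923. df = 2, critical value = 4.605. Reject H₀.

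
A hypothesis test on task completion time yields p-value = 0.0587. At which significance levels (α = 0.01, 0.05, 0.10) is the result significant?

p = 0.0587. Significant at: α = 0.1.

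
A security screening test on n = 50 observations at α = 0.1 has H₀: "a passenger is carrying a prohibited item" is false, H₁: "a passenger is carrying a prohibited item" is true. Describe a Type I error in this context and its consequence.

Type I error: rejecting H₀ when it is true — concluding that a passenger is carrying a prohibited item when in fact it is not. Consequence: detaining an innocent passenger — delay and inconvenience.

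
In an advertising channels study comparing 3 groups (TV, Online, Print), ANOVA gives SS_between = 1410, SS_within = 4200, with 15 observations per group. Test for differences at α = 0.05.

df_between = 2, df_within = 42. F = MS_between/MS_within = 705.0/100.0 = 7.05. F_crit ≈ 3.22. Reject H₀. At least one mean differs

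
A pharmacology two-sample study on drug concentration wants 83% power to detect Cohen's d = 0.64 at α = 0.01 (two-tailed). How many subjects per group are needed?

z_{α/2} = 2.576, z_β = Φ⁻¹(0.83) = 0.954. For medium effect (d = 0.64): n per group = 2(z_{α/2} + z_β)²/d² = 2(2.576 + 0.954)²/0.64² = 60.8 → 61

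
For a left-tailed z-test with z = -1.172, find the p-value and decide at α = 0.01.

p = P(Z < -1.172) = Φ(-1.172) ≈ 0.1206. Since p ≥ 0.01, fail to reject H₀ (not significant) at α = 0.01.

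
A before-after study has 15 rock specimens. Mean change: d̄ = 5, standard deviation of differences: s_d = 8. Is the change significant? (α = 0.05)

t = d̄/(s_d/√n) = 5/(8/√15) = 2.421. df = 14, critical t = ±2.145. Reject H₀.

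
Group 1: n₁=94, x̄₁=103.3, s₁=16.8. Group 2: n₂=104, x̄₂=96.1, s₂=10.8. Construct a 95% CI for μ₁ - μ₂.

Difference = 7.2. SE = √(16.8²/94 + 10.8²/104) = 2.031. CI = (3.22, 11.18)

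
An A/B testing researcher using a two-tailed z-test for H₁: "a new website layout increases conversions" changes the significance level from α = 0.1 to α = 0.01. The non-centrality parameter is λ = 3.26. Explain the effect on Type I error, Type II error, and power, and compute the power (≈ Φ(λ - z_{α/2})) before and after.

Decreasing α from 0.1 to 0.01:
• Type I error rate decreases (α is the Type I rate by definition).
• Critical value moves from z_{α/2} = 1.645 to 2.576, so power = Φ(λ - z_{α/2}) goes from Φ(3.26 - 1.645) = 0.947 to Φ(3.26 - 2.576) = 0.753.
• Type II error rate β = 1 - power therefore increases (0.053 → 0.247).
Appropriate when false positives are costly — here, rolling out a layout that doesn't actually help — wasted engineering effort.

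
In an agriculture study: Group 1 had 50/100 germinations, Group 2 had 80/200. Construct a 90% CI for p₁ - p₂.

p̂₁ = 0.5, p̂₂ = 0.4. Difference = 0.1. CI = (-0.0, 0.2)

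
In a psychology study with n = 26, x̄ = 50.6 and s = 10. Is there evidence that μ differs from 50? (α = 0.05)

t = (x̄ - μ₀)/(s/√n) = (50.6 - 50)/(10/√26) = 0.306. df = 25, critical t = ±2.06. Fail to reject H₀.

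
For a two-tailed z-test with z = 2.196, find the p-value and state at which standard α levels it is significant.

p = 2·P(Z > |2.196|) = 2·(1 - Φ(2.196)) ≈ 0.0281. Significant at α = 0.1; Significant at α = 0.05.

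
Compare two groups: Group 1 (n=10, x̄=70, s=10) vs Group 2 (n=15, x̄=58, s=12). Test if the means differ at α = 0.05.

Pooled sp = 11.26. t = 2.611, df = 23. Critical t = ±2.069. Reject H₀.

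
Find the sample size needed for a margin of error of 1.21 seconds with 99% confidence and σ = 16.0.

n = (z*σ/E)² = (2.576×16.0/1.21)² = 1160.3 → n = 1161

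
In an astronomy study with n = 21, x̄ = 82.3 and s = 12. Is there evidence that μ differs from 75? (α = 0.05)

t = (x̄ - μ₀)/(s/√n) = (82.3 - 75)/(12/√21) = 2.788. df = 20, critical t = ±2.086. Reject H₀.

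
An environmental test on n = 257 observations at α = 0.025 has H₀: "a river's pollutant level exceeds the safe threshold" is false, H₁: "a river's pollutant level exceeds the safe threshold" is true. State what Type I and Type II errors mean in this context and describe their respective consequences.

Type I (false positive): concluding that a river's pollutant level exceeds the safe threshold when it is not — shutting down a compliant factory unnecessarily. Type II (false negative): failing to conclude that a river's pollutant level exceeds the safe threshold when it is — allowing unsafe pollution to continue. Which is costlier depends on domain priorities and is a judgement call rather than a statistical fact.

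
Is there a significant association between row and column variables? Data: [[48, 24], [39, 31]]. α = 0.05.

χ² = 1.794. df = 1, critical = 3.841. Fail to reject H₀. No evidence of dependence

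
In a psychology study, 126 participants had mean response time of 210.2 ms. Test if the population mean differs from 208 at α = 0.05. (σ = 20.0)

z = (x̄ - μ₀)/(σ/√n) = (210.2 - 208)/(20.0/√126) = 1.235. Critical value: ±1.96. Since |1.235| ≤ 1.96, Fail to reject H₀.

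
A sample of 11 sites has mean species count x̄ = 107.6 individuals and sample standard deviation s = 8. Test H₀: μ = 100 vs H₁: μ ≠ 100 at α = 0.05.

t = (x̄ - μ₀)/(s/√n) = (107.6 - 100)/(8/√11) = 3.151. df = 10, critical t = ±2.228. Reject H₀.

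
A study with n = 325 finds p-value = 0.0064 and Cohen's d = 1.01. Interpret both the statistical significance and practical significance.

Statistically significant (p = 0.0064 < 0.05). Cohen's d = 1.01 indicates a large effect size. Both statistical and practical significance should be considered.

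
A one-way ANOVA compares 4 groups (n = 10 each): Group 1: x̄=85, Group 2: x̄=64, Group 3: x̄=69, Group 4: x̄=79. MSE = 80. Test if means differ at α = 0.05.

Grand mean = 74.25. SS_between = 2707.5, MS_between = 902.5. F = 11.281, F_crit ≈ 2.866. Reject H₀.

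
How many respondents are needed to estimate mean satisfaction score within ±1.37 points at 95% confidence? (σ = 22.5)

n = (z*σ/E)² = (1.96×22.5/1.37)² = 1036.2 → n = 1037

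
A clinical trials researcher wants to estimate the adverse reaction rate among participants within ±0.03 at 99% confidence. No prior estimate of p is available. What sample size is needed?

Conservative approach: use p = 0.5 (maximizes p(1-p) = 0.25). n = z²(0.25)/E² = 2.576²×0.25/0.03² = 1843.3 → n = 1844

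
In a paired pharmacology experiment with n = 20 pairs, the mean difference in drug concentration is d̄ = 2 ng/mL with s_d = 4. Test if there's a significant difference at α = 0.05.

t = d̄/(s_d/√n) = 2/(4/√20) = 2.236. df = 19, critical t = ±2.093. Reject H₀.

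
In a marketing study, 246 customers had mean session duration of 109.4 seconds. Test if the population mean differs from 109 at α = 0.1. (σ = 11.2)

z = (x̄ - μ₀)/(σ/√n) = (109.4 - 109)/(11.2/√246) = 0.56. Critical value: ±1.645. Since |0.56| ≤ 1.645, Fail to reject H₀.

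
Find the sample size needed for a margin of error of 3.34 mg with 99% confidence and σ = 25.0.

n = (z*σ/E)² = (2.576×25.0/3.34)² = 371.8 → n = 372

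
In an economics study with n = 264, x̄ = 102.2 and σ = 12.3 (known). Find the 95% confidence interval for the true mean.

CI = x̄ ± z*(σ/√n) = 102.2 ± 1.96(12.3/√264) = 102.2 ± 1.48 = (100.72, 103.68)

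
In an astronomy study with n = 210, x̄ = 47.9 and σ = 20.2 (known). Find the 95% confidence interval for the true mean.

CI = x̄ ± z*(σ/√n) = 47.9 ± 1.96(20.2/√210) = 47.9 ± 2.73 = (45.17, 50.63)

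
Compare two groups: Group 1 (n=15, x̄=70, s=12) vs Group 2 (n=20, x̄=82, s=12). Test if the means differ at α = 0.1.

Pooled sp = 12.0. t = -2.928, df = 33. Critical t = ±1.692. Reject H₀.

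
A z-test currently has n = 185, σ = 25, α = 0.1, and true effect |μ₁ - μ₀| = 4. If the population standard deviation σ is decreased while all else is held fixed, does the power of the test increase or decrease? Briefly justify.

Power increases: a smaller σ shrinks the standard error σ/√n, moving the sampling distribution under H₁ further from the critical value.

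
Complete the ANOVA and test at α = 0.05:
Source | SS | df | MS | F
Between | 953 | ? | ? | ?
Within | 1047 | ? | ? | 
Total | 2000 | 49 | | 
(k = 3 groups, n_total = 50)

df_between = 2, df_within = 47. MS_between = 476.5, MS_within = 22.28. F = 21.39, F_crit ≈ 3.195. Reject H₀.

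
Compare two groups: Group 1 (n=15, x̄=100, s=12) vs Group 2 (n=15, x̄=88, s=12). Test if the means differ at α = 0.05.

Pooled sp = 12.0. t = 2.739, df = 28. Critical t = ±2.048. Reject H₀.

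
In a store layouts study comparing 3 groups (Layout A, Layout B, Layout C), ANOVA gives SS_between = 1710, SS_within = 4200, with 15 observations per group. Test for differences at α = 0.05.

df_between = 2, df_within = 42. F = MS_between/MS_within = 855.0/100.0 = 8.55. F_crit ≈ 3.22. Reject H₀. At least one mean differs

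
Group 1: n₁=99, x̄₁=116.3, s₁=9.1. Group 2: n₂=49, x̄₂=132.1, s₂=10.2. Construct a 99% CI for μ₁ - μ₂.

Difference = -15.8. SE = √(9.1²/99 + 10.2²/49) = 1.72. CI = (-20.23, -11.37)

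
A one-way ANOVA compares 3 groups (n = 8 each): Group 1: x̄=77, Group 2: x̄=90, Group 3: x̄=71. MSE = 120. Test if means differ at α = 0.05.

Grand mean = 79.33. SS_between = 1509.33, MS_between = 754.67. F = 6.289, F_crit ≈ 3.467. Reject H₀.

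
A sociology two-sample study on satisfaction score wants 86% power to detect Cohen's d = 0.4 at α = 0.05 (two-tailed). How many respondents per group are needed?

z_{α/2} = 1.96, z_β = Φ⁻¹(0.86) = 1.08. For small effect (d = 0.4): n per group = 2(z_{α/2} + z_β)²/d² = 2(1.96 + 1.08)²/0.4² = 115.5 → 116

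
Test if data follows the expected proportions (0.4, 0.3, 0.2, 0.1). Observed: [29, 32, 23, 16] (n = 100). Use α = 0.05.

Expected: [40.0, 30.0, 20.0, 10.0]. χ² = 7.208. df = 3, critical = 7.815. Fail to reject H₀.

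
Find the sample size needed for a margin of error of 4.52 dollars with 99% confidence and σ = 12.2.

n = (z*σ/E)² = (2.576×12.2/4.52)² = 48.3 → n = 49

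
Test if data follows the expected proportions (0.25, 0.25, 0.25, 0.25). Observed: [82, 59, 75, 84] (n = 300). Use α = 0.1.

Expected: [75.0, 75.0, 75.0, 75.0]. χ² = 5.147. df = 3, critical = 6.251. Fail to reject H₀.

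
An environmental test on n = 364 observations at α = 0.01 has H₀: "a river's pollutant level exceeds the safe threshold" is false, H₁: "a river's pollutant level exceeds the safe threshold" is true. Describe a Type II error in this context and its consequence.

Type II error: failing to reject H₀ when it is false — concluding that a river's pollutant level exceeds the safe threshold is not supported when in fact it is. Consequence: allowing unsafe pollution to continue.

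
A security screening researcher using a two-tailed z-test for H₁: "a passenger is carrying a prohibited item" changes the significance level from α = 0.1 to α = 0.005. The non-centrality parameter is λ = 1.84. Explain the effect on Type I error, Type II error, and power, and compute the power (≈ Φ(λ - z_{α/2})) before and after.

Decreasing α from 0.1 to 0.005:
• Type I error rate decreases (α is the Type I rate by definition).
• Critical value moves from z_{α/2} = 1.645 to 2.807, so power = Φ(λ - z_{α/2}) goes from Φ(1.84 - 1.645) = 0.577 to Φ(1.84 - 2.807) = 0.167.
• Type II error rate β = 1 - power therefore increases (0.423 → 0.833).
Appropriate when false positives are costly — here, detaining an innocent passenger — delay and inconvenience.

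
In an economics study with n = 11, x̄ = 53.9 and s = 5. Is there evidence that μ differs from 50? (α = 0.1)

t = (x̄ - μ₀)/(s/√n) = (53.9 - 50)/(5/√11) = 2.587. df = 10, critical t = ±1.812. Reject H₀.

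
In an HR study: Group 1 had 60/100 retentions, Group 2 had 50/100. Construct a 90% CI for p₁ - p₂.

p̂₁ = 0.6, p̂₂ = 0.5. Difference = 0.1. CI = (-0.015, 0.215)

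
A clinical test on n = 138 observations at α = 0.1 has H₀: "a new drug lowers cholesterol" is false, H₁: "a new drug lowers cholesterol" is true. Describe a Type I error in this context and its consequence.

Type I error: rejecting H₀ when it is true — concluding that a new drug lowers cholesterol when in fact it is not. Consequence: approving an ineffective drug — patients take a useless medication and may skip effective alternatives.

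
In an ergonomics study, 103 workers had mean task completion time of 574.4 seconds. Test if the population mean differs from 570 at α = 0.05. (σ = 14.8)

z = (x̄ - μ₀)/(σ/√n) = (574.4 - 570)/(14.8/√103) = 3.017. Critical value: ±1.96. Since |3.017| > 1.96, Reject H₀.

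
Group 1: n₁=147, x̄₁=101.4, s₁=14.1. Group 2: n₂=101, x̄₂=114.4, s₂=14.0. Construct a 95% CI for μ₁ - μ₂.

Difference = -13.0. SE = √(14.1²/147 + 14.0²/101) = 1.815. CI = (-16.56, -9.44)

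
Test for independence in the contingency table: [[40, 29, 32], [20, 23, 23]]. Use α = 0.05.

χ² = 1.565. df = 2, critical = 5.991. Fail to reject H₀. No evidence of dependence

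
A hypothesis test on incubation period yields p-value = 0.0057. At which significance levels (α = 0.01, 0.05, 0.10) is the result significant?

p = 0.0057. Significant at: α = 0.01, 0.05, 0.1.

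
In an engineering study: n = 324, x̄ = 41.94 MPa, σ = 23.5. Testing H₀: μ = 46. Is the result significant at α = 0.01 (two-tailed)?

z = (41.94 - 46)/(23.5/√324) = -3.11. Since |z| > 2.576, significant at α = 0.01.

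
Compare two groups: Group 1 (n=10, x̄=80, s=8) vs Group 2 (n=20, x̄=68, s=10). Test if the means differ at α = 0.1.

Pooled sp = 9.4. t = 3.295, df = 28. Critical t = ±1.701. Reject H₀.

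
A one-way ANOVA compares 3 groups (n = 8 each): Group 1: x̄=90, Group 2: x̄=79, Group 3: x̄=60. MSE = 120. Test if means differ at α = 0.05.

Grand mean = 76.33. SS_between = 3685.33, MS_between = 1842.67. F = 15.356, F_crit ≈ 3.467. Reject H₀.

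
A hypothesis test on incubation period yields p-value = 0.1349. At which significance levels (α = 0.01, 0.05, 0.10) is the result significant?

p = 0.1349. Not significant at any of the given levels.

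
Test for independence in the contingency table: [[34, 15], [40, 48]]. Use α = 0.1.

χ² = 7.258. df = 1, critical = 2.706. Reject H₀. Variables are dependent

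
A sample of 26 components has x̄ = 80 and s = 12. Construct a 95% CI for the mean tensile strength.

CI = x̄ ± t*(s/√n) = 80 ± 2.06(12/√26) = (75.15, 84.85)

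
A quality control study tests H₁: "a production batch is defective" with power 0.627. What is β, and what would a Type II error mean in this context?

β = 1 - power = 1 - 0.627 = 0.373. A Type II error is failing to reject H₀ when H₀ is false (false negative) — here, failing to conclude that a production batch is defective when in fact it is true. Consequence: shipping a defective batch — faulty products reach customers.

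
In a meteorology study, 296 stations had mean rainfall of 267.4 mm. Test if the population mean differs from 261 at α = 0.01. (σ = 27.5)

z = (x̄ - μ₀)/(σ/√n) = (267.4 - 261)/(27.5/√296) = 4.004. Critical value: ±2.576. Since |4.004| > 2.576, Reject H₀.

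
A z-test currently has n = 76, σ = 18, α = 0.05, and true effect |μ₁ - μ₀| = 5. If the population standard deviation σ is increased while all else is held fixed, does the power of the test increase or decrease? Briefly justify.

Power decreases: a larger σ inflates the standard error σ/√n, pulling the sampling distribution under H₁ back toward the critical value.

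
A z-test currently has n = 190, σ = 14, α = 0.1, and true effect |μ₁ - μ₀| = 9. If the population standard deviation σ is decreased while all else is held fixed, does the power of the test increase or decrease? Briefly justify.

Power increases: a smaller σ shrinks the standard error σ/√n, moving the sampling distribution under H₁ further from the critical value.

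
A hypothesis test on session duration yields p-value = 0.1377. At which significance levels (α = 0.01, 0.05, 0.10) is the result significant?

p = 0.1377. Not significant at any of the given levels.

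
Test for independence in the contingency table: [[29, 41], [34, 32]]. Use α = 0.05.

χ² = 1.39. df = 1, critical = 3.841. Fail to reject H₀. No evidence of dependence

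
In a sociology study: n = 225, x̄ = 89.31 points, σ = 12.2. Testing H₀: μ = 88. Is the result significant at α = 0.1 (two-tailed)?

z = (89.31 - 88)/(12.2/√225) = 1.611. Since |z| ≤ 1.645, not significant at α = 0.1.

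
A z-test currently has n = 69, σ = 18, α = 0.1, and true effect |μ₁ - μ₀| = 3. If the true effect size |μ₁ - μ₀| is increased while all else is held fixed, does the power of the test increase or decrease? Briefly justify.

Power increases: a larger true effect increases the non-centrality λ = |μ₁ - μ₀|/(σ/√n).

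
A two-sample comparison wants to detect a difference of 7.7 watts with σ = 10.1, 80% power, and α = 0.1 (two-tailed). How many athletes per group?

n per group = 2(z_α/2 + z_β)²σ²/d² = 2×(1.645 + 0.84)²×10.1²/7.7² = 21.2 → n = 22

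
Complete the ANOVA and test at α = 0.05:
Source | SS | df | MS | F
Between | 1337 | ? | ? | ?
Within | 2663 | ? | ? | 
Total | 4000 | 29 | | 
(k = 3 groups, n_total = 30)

df_between = 2, df_within = 27. MS_between = 668.5, MS_within = 98.63. F = 6.778, F_crit ≈ 3.354. Reject H₀.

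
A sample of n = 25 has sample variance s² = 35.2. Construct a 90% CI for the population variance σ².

df = 24. χ²_{0.05} = 36.415, χ²_{0.95} = 13.848. CI for σ² = ((n-1)s²/χ²_{α/2}, (n-1)s²/χ²_{1-α/2}) = (24·35.2/36.415, 24·35.2/13.848) = (23.2, 61.01)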